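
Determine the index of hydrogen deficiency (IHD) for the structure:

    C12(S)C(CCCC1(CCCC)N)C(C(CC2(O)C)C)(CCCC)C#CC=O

Molecular formula from the SMILES: C23H39NO2S.
DoU = (2C + 2 + N − H − X)/2 = (2·23 + 2 + 1 − 39 − 0)/2 = 10/2 = 5.
(Structurally: 2 ring(s) + 3 π bond(s) = 5.)

5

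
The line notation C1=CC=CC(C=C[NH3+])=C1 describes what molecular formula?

Heavy atoms from the SMILES: 8 C, 1 N.
Implicit hydrogens by atom environment:
  5 × C (aromatic): 1 H each → 5
  2 × C: 1 H each → 2
  1 × C (aromatic): no H
  1 × N (charge +1): 3 H
  Total hydrogens = 10.
Net charge +1.
Molecular formula: C8H10N+

C8H10N+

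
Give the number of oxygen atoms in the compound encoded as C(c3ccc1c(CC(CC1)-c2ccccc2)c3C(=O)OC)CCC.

2

The symbol for oxygen appears 2 times in the SMILES.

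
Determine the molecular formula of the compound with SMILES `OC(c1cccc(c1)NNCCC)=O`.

C10H14N2O2

Heavy atoms from the SMILES: 10 C, 2 N, 2 O.
Implicit hydrogens by atom environment:
  4 × C (aromatic): 1 H each → 4
  2 × C: 2 H each → 4
  2 × C (aromatic): no H
  2 × N: 1 H each → 2
  1 × C: 3 H
  1 × C: no H
  1 × O: 1 H
  1 × O: no H
  Total hydrogens = 14.
Molecular formula: C10H14N2O2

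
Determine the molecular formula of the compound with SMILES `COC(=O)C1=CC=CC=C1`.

Heavy atoms from the SMILES: 8 C, 2 O.
Implicit hydrogens by atom environment:
  5 × C (aromatic): 1 H each → 5
  2 × O: no H
  1 × C: 3 H
  1 × C (aromatic): no H
  1 × C: no H
  Total hydrogens = 8.
Molecular formula: C8H8O2

C8H8O2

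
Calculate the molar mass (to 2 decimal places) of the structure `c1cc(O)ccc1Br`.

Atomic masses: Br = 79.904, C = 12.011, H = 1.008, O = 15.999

Molecular formula: C6H5BrO.
M = 1×79.904 + 6×12.011 + 5×1.008 + 1×15.999 = 173.01 g/mol.

173.01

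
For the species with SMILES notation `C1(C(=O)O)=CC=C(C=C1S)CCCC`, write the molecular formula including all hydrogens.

Heavy atoms from the SMILES: 11 C, 2 O, 1 S.
Implicit hydrogens by atom environment:
  3 × C: 2 H each → 6
  3 × C (aromatic): 1 H each → 3
  3 × C (aromatic): no H
  1 × C: 3 H
  1 × C: no H
  1 × O: 1 H
  1 × O: no H
  1 × S: 1 H
  Total hydrogens = 14.
Molecular formula: C11H14O2S

C11H14O2S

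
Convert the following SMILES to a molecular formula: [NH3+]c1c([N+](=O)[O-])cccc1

C6H7N2O2+

Heavy atoms from the SMILES: 6 C, 2 N, 2 O.
Implicit hydrogens by atom environment:
  4 × C (aromatic): 1 H each → 4
  2 × C (aromatic): no H
  1 × N (charge +1): 3 H
  1 × N (charge +1): no H
  1 × O: no H
  1 × O (charge -1): no H
  Total hydrogens = 7.
Net charge +1.
Molecular formula: C6H7N2O2+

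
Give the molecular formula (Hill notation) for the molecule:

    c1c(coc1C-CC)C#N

C8H9NO

Heavy atoms from the SMILES: 8 C, 1 N, 1 O.
Implicit hydrogens by atom environment:
  2 × C: 2 H each → 4
  2 × C (aromatic): 1 H each → 2
  2 × C (aromatic): no H
  1 × C: 3 H
  1 × C: no H
  1 × N: no H
  1 × O (aromatic): no H
  Total hydrogens = 9.
Molecular formula: C8H9NO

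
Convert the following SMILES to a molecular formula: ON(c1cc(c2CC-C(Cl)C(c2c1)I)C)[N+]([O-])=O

C11H12ClIN2O3

Heavy atoms from the SMILES: 11 C, 1 Cl, 1 I, 2 N, 3 O.
Implicit hydrogens by atom environment:
  4 × C (aromatic): no H
  2 × C: 2 H each → 4
  2 × C (aromatic): 1 H each → 2
  2 × C: 1 H each → 2
  1 × C: 3 H
  1 × Cl: no H
  1 × I: no H
  1 × N: no H
  1 × N (charge +1): no H
  1 × O: 1 H
  1 × O: no H
  1 × O (charge -1): no H
  Total hydrogens = 12.
Molecular formula: C11H12ClIN2O3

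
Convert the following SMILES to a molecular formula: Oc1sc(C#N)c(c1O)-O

Heavy atoms from the SMILES: 5 C, 1 N, 3 O, 1 S.
Implicit hydrogens by atom environment:
  4 × C (aromatic): no H
  3 × O: 1 H each → 3
  1 × C: no H
  1 × N: no H
  1 × S (aromatic): no H
  Total hydrogens = 3.
Molecular formula: C5H3NO3S

C5H3NO3S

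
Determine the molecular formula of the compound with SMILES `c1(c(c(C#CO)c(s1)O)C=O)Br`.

C7H3BrO3S

Heavy atoms from the SMILES: 1 Br, 7 C, 3 O, 1 S.
Implicit hydrogens by atom environment:
  4 × C (aromatic): no H
  2 × C: no H
  2 × O: 1 H each → 2
  1 × Br: no H
  1 × C: 1 H
  1 × O: no H
  1 × S (aromatic): no H
  Total hydrogens = 3.
Molecular formula: C7H3BrO3S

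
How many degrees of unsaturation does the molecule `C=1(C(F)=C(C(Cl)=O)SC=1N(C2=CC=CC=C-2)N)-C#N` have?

10

Molecular formula from the SMILES: C12H7ClFN3OS.
DoU = (2C + 2 + N − H − X)/2 = (2·12 + 2 + 3 − 7 − 2)/2 = 20/2 = 10.
(Structurally: 2 ring(s) + 8 π bond(s) = 10.)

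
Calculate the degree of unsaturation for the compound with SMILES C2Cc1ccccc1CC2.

5

Molecular formula from the SMILES: C10H12.
DoU = (2C + 2 + N − H − X)/2 = (2·10 + 2 + 0 − 12 − 0)/2 = 10/2 = 5.
(Structurally: 2 ring(s) + 3 π bond(s) = 5.)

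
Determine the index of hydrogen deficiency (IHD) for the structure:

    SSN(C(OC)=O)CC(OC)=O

Molecular formula from the SMILES: C5H9NO4S2.
DoU = (2C + 2 + N − H − X)/2 = (2·5 + 2 + 1 − 9 − 0)/2 = 4/2 = 2.
(Structurally: 0 ring(s) + 2 π bond(s) = 2.)

2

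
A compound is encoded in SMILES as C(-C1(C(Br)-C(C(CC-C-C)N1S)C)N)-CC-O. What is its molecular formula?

Heavy atoms from the SMILES: 1 Br, 12 C, 2 N, 1 O, 1 S.
Implicit hydrogens by atom environment:
  6 × C: 2 H each → 12
  3 × C: 1 H each → 3
  2 × C: 3 H each → 6
  1 × Br: no H
  1 × C: no H
  1 × N: 2 H
  1 × N: no H
  1 × O: 1 H
  1 × S: 1 H
  Total hydrogens = 25.
Molecular formula: C12H25BrN2OS

C12H25BrN2OS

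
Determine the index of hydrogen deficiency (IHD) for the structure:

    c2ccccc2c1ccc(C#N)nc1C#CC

Molecular formula from the SMILES: C15H10N2.
DoU = (2C + 2 + N − H − X)/2 = (2·15 + 2 + 2 − 10 − 0)/2 = 24/2 = 12.
(Structurally: 2 ring(s) + 10 π bond(s) = 12.)

12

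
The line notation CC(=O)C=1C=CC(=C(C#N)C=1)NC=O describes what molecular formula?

Heavy atoms from the SMILES: 10 C, 2 N, 2 O.
Implicit hydrogens by atom environment:
  3 × C (aromatic): 1 H each → 3
  3 × C (aromatic): no H
  2 × C: no H
  2 × O: no H
  1 × C: 3 H
  1 × C: 1 H
  1 × N: 1 H
  1 × N: no H
  Total hydrogens = 8.
Molecular formula: C10H8N2O2

C10H8N2O2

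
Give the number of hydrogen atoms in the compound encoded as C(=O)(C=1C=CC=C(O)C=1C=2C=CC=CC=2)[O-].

Hydrogens are implicit in SMILES; fill each atom to its normal valence:
  8 × C (aromatic): 1 H each → 8
  4 × C (aromatic): no H
  1 × C: no H
  1 × O: 1 H
  1 × O: no H
  1 × O (charge -1): no H
  Total hydrogens = 9.

9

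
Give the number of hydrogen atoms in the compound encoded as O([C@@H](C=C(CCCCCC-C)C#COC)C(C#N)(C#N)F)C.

Hydrogens are implicit in SMILES; fill each atom to its normal valence:
  6 × C: 2 H each → 12
  6 × C: no H
  3 × C: 3 H each → 9
  2 × C: 1 H each → 2
  2 × N: no H
  2 × O: no H
  1 × F: no H
  Total hydrogens = 23.

23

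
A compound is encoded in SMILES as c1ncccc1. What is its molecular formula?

C5H5N

Heavy atoms from the SMILES: 5 C, 1 N.
Implicit hydrogens by atom environment:
  5 × C (aromatic): 1 H each → 5
  1 × N (aromatic): no H
  Total hydrogens = 5.
Molecular formula: C5H5N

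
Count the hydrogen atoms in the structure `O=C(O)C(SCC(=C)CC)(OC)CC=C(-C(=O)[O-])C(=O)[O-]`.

Hydrogens are implicit in SMILES; fill each atom to its normal valence:
  6 × C: no H
  4 × C: 2 H each → 8
  4 × O: no H
  2 × C: 3 H each → 6
  2 × O (charge -1): no H
  1 × C: 1 H
  1 × O: 1 H
  1 × S: no H
  Total hydrogens = 16.

16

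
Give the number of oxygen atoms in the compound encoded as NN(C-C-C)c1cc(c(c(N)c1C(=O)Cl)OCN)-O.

3

The symbol for oxygen appears 3 times in the SMILES.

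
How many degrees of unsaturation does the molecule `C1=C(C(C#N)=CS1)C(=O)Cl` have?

6

Molecular formula from the SMILES: C6H2ClNOS.
DoU = (2C + 2 + N − H − X)/2 = (2·6 + 2 + 1 − 2 − 1)/2 = 12/2 = 6.
(Structurally: 1 ring(s) + 5 π bond(s) = 6.)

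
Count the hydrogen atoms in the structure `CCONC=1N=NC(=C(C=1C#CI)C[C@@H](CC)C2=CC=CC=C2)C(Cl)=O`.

19

Hydrogens are implicit in SMILES; fill each atom to its normal valence:
  5 × C (aromatic): 1 H each → 5
  5 × C (aromatic): no H
  3 × C: 2 H each → 6
  3 × C: no H
  2 × C: 3 H each → 6
  2 × N (aromatic): no H
  2 × O: no H
  1 × C: 1 H
  1 × Cl: no H
  1 × I: no H
  1 × N: 1 H
  Total hydrogens = 19.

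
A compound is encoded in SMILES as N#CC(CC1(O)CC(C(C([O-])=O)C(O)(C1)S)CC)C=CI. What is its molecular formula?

C14H19INO4S-

Heavy atoms from the SMILES: 14 C, 1 I, 1 N, 4 O, 1 S.
Implicit hydrogens by atom environment:
  5 × C: 1 H each → 5
  4 × C: 2 H each → 8
  4 × C: no H
  2 × O: 1 H each → 2
  1 × C: 3 H
  1 × I: no H
  1 × N: no H
  1 × O: no H
  1 × O (charge -1): no H
  1 × S: 1 H
  Total hydrogens = 19.
Net charge -1.
Molecular formula: C14H19INO4S-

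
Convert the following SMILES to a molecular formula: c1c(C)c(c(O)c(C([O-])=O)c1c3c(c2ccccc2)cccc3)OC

C21H17O4-

Heavy atoms from the SMILES: 21 C, 4 O.
Implicit hydrogens by atom environment:
  10 × C (aromatic): 1 H each → 10
  8 × C (aromatic): no H
  2 × C: 3 H each → 6
  2 × O: no H
  1 × C: no H
  1 × O: 1 H
  1 × O (charge -1): no H
  Total hydrogens = 17.
Net charge -1.
Molecular formula: C21H17O4-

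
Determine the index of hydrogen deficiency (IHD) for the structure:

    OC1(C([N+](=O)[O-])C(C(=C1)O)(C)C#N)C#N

7

Molecular formula from the SMILES: C8H7N3O4.
DoU = (2C + 2 + N − H − X)/2 = (2·8 + 2 + 3 − 7 − 0)/2 = 14/2 = 7.
(Structurally: 1 ring(s) + 6 π bond(s) = 7.)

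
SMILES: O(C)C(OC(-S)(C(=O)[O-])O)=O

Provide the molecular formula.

Heavy atoms from the SMILES: 4 C, 6 O, 1 S.
Implicit hydrogens by atom environment:
  4 × O: no H
  3 × C: no H
  1 × C: 3 H
  1 × O: 1 H
  1 × O (charge -1): no H
  1 × S: 1 H
  Total hydrogens = 5.
Net charge -1.
Molecular formula: C4H5O6S-

C4H5O6S-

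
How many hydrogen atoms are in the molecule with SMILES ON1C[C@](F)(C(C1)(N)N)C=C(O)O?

12

Hydrogens are implicit in SMILES; fill each atom to its normal valence:
  3 × C: no H
  3 × O: 1 H each → 3
  2 × C: 2 H each → 4
  2 × N: 2 H each → 4
  1 × C: 1 H
  1 × F: no H
  1 × N: no H
  Total hydrogens = 12.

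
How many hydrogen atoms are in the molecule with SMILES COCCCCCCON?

17

Hydrogens are implicit in SMILES; fill each atom to its normal valence:
  6 × C: 2 H each → 12
  2 × O: no H
  1 × C: 3 H
  1 × N: 2 H
  Total hydrogens = 17.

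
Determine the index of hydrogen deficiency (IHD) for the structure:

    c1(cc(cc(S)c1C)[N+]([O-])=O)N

Molecular formula from the SMILES: C7H8N2O2S.
DoU = (2C + 2 + N − H − X)/2 = (2·7 + 2 + 2 − 8 − 0)/2 = 10/2 = 5.
(Structurally: 1 ring(s) + 4 π bond(s) = 5.)

5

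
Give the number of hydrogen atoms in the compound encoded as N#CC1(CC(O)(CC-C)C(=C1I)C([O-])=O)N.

Hydrogens are implicit in SMILES; fill each atom to its normal valence:
  6 × C: no H
  3 × C: 2 H each → 6
  1 × C: 3 H
  1 × I: no H
  1 × N: 2 H
  1 × N: no H
  1 × O: 1 H
  1 × O: no H
  1 × O (charge -1): no H
  Total hydrogens = 12.

12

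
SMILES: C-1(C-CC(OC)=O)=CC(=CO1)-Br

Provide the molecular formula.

C8H9BrO3

Heavy atoms from the SMILES: 1 Br, 8 C, 3 O.
Implicit hydrogens by atom environment:
  2 × C: 2 H each → 4
  2 × C (aromatic): 1 H each → 2
  2 × C (aromatic): no H
  2 × O: no H
  1 × Br: no H
  1 × C: 3 H
  1 × C: no H
  1 × O (aromatic): no H
  Total hydrogens = 9.
Molecular formula: C8H9BrO3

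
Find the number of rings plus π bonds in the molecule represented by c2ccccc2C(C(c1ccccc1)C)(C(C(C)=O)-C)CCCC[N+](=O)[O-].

10

Molecular formula from the SMILES: C23H29NO3.
DoU = (2C + 2 + N − H − X)/2 = (2·23 + 2 + 1 − 29 − 0)/2 = 20/2 = 10.
(Structurally: 2 ring(s) + 8 π bond(s) = 10.)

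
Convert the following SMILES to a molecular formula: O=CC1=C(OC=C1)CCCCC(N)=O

C10H13NO3

Heavy atoms from the SMILES: 10 C, 1 N, 3 O.
Implicit hydrogens by atom environment:
  4 × C: 2 H each → 8
  2 × C (aromatic): 1 H each → 2
  2 × C (aromatic): no H
  2 × O: no H
  1 × C: 1 H
  1 × C: no H
  1 × N: 2 H
  1 × O (aromatic): no H
  Total hydrogens = 13.
Molecular formula: C10H13NO3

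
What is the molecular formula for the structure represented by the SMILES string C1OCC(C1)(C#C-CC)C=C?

C10H14O

Heavy atoms from the SMILES: 10 C, 1 O.
Implicit hydrogens by atom environment:
  5 × C: 2 H each → 10
  3 × C: no H
  1 × C: 3 H
  1 × C: 1 H
  1 × O: no H
  Total hydrogens = 14.
Molecular formula: C10H14O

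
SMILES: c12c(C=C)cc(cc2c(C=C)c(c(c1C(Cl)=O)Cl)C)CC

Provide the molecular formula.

C18H16Cl2O

Heavy atoms from the SMILES: 18 C, 2 Cl, 1 O.
Implicit hydrogens by atom environment:
  8 × C (aromatic): no H
  3 × C: 2 H each → 6
  2 × C: 3 H each → 6
  2 × C (aromatic): 1 H each → 2
  2 × C: 1 H each → 2
  2 × Cl: no H
  1 × C: no H
  1 × O: no H
  Total hydrogens = 16.
Molecular formula: C18H16Cl2O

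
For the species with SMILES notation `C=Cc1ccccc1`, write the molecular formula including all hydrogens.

Heavy atoms from the SMILES: 8 C.
Implicit hydrogens by atom environment:
  5 × C (aromatic): 1 H each → 5
  1 × C: 2 H
  1 × C: 1 H
  1 × C (aromatic): no H
  Total hydrogens = 8.
Molecular formula: C8H8

C8H8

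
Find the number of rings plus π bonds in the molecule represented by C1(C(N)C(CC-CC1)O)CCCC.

1

Molecular formula from the SMILES: C11H23NO.
DoU = (2C + 2 + N − H − X)/2 = (2·11 + 2 + 1 − 23 − 0)/2 = 2/2 = 1.
(Structurally: 1 ring(s) + 0 π bond(s) = 1.)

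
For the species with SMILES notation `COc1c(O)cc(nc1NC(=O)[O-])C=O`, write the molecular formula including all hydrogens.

C8H7N2O5-

Heavy atoms from the SMILES: 8 C, 2 N, 5 O.
Implicit hydrogens by atom environment:
  4 × C (aromatic): no H
  3 × O: no H
  1 × C: 3 H
  1 × C (aromatic): 1 H
  1 × C: 1 H
  1 × C: no H
  1 × N: 1 H
  1 × N (aromatic): no H
  1 × O: 1 H
  1 × O (charge -1): no H
  Total hydrogens = 7.
Net charge -1.
Molecular formula: C8H7N2O5-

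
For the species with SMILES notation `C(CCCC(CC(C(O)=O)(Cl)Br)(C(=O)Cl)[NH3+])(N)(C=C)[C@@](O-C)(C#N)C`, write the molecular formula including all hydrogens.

Heavy atoms from the SMILES: 1 Br, 15 C, 2 Cl, 3 N, 4 O.
Implicit hydrogens by atom environment:
  7 × C: no H
  5 × C: 2 H each → 10
  3 × O: no H
  2 × C: 3 H each → 6
  2 × Cl: no H
  1 × Br: no H
  1 × C: 1 H
  1 × N (charge +1): 3 H
  1 × N: 2 H
  1 × N: no H
  1 × O: 1 H
  Total hydrogens = 23.
Net charge +1.
Molecular formula: C15H23BrCl2N3O4+

C15H23BrCl2N3O4+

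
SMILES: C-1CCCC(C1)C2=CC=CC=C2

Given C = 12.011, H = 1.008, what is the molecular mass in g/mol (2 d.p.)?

160.26

Molecular formula: C12H16.
M = 12×12.011 + 16×1.008 = 160.26 g/mol.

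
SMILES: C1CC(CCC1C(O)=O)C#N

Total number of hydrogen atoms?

Hydrogens are implicit in SMILES; fill each atom to its normal valence:
  4 × C: 2 H each → 8
  2 × C: 1 H each → 2
  2 × C: no H
  1 × N: no H
  1 × O: 1 H
  1 × O: no H
  Total hydrogens = 11.

11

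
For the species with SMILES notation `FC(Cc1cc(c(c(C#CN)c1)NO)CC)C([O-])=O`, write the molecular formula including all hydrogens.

Heavy atoms from the SMILES: 13 C, 1 F, 2 N, 3 O.
Implicit hydrogens by atom environment:
  4 × C (aromatic): no H
  3 × C: no H
  2 × C: 2 H each → 4
  2 × C (aromatic): 1 H each → 2
  1 × C: 3 H
  1 × C: 1 H
  1 × F: no H
  1 × N: 2 H
  1 × N: 1 H
  1 × O: 1 H
  1 × O: no H
  1 × O (charge -1): no H
  Total hydrogens = 14.
Net charge -1.
Molecular formula: C13H14FN2O3-

C13H14FN2O3-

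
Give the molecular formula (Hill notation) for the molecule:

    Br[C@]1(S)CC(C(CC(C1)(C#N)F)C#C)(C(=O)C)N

Heavy atoms from the SMILES: 1 Br, 12 C, 1 F, 2 N, 1 O, 1 S.
Implicit hydrogens by atom environment:
  6 × C: no H
  3 × C: 2 H each → 6
  2 × C: 1 H each → 2
  1 × Br: no H
  1 × C: 3 H
  1 × F: no H
  1 × N: 2 H
  1 × N: no H
  1 × O: no H
  1 × S: 1 H
  Total hydrogens = 14.
Molecular formula: C12H14BrFN2OS

C12H14BrFN2OS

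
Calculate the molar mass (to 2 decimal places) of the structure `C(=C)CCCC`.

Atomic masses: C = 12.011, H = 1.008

Molecular formula: C6H12.
M = 6×12.011 + 12×1.008 = 84.16 g/mol.

84.16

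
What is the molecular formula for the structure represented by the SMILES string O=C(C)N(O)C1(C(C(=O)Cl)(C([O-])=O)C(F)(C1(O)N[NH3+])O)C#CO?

Heavy atoms from the SMILES: 10 C, 1 Cl, 1 F, 3 N, 8 O.
Implicit hydrogens by atom environment:
  9 × C: no H
  4 × O: 1 H each → 4
  3 × O: no H
  1 × C: 3 H
  1 × Cl: no H
  1 × F: no H
  1 × N (charge +1): 3 H
  1 × N: 1 H
  1 × N: no H
  1 × O (charge -1): no H
  Total hydrogens = 11.
Molecular formula: C10H11ClFN3O8

C10H11ClFN3O8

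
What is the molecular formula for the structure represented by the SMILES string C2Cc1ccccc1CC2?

C10H12

Heavy atoms from the SMILES: 10 C.
Implicit hydrogens by atom environment:
  4 × C: 2 H each → 8
  4 × C (aromatic): 1 H each → 4
  2 × C (aromatic): no H
  Total hydrogens = 12.
Molecular formula: C10H12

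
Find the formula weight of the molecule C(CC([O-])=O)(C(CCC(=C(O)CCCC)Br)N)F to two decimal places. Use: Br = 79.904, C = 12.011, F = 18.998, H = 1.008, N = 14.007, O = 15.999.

Molecular formula: C12H20BrFNO3-.
M = 1×79.904 + 12×12.011 + 1×18.998 + 20×1.008 + 1×14.007 + 3×15.999 = 325.20 g/mol.

325.20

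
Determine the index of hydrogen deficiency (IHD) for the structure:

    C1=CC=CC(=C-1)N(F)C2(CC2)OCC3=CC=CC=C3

9

Molecular formula from the SMILES: C16H16FNO.
DoU = (2C + 2 + N − H − X)/2 = (2·16 + 2 + 1 − 16 − 1)/2 = 18/2 = 9.
(Structurally: 3 ring(s) + 6 π bond(s) = 9.)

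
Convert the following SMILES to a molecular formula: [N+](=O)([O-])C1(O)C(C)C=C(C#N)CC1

C8H10N2O3

Heavy atoms from the SMILES: 8 C, 2 N, 3 O.
Implicit hydrogens by atom environment:
  3 × C: no H
  2 × C: 2 H each → 4
  2 × C: 1 H each → 2
  1 × C: 3 H
  1 × N (charge +1): no H
  1 × N: no H
  1 × O: 1 H
  1 × O: no H
  1 × O (charge -1): no H
  Total hydrogens = 10.
Molecular formula: C8H10N2O3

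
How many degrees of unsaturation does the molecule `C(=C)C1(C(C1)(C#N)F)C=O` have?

Molecular formula from the SMILES: C7H6FNO.
DoU = (2C + 2 + N − H − X)/2 = (2·7 + 2 + 1 − 6 − 1)/2 = 10/2 = 5.
(Structurally: 1 ring(s) + 4 π bond(s) = 5.)

5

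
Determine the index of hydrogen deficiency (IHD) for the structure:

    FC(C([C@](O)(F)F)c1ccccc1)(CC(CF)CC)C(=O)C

5

Molecular formula from the SMILES: C16H20F4O2.
DoU = (2C + 2 + N − H − X)/2 = (2·16 + 2 + 0 − 20 − 4)/2 = 10/2 = 5.
(Structurally: 1 ring(s) + 4 π bond(s) = 5.)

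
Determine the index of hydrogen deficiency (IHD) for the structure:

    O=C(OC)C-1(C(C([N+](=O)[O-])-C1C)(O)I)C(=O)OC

Molecular formula from the SMILES: C9H12INO7.
DoU = (2C + 2 + N − H − X)/2 = (2·9 + 2 + 1 − 12 − 1)/2 = 8/2 = 4.
(Structurally: 1 ring(s) + 3 π bond(s) = 4.)

4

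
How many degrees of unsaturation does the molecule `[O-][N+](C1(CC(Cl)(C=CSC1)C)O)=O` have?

Molecular formula from the SMILES: C7H10ClNO3S.
DoU = (2C + 2 + N − H − X)/2 = (2·7 + 2 + 1 − 10 − 1)/2 = 6/2 = 3.
(Structurally: 1 ring(s) + 2 π bond(s) = 3.)

3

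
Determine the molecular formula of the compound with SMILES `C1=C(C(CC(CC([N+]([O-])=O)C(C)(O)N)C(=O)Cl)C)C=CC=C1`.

C15H21ClN2O4

Heavy atoms from the SMILES: 15 C, 1 Cl, 2 N, 4 O.
Implicit hydrogens by atom environment:
  5 × C (aromatic): 1 H each → 5
  3 × C: 1 H each → 3
  2 × C: 3 H each → 6
  2 × C: 2 H each → 4
  2 × C: no H
  2 × O: no H
  1 × C (aromatic): no H
  1 × Cl: no H
  1 × N: 2 H
  1 × N (charge +1): no H
  1 × O: 1 H
  1 × O (charge -1): no H
  Total hydrogens = 21.
Molecular formula: C15H21ClN2O4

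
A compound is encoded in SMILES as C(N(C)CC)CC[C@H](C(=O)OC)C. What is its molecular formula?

C10H21NO2

Heavy atoms from the SMILES: 10 C, 1 N, 2 O.
Implicit hydrogens by atom environment:
  4 × C: 3 H each → 12
  4 × C: 2 H each → 8
  2 × O: no H
  1 × C: 1 H
  1 × C: no H
  1 × N: no H
  Total hydrogens = 21.
Molecular formula: C10H21NO2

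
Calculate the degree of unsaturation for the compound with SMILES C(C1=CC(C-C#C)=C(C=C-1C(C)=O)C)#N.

Molecular formula from the SMILES: C13H11NO.
DoU = (2C + 2 + N − H − X)/2 = (2·13 + 2 + 1 − 11 − 0)/2 = 18/2 = 9.
(Structurally: 1 ring(s) + 8 π bond(s) = 9.)

9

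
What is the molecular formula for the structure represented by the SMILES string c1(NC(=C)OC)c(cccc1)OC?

Heavy atoms from the SMILES: 10 C, 1 N, 2 O.
Implicit hydrogens by atom environment:
  4 × C (aromatic): 1 H each → 4
  2 × C: 3 H each → 6
  2 × C (aromatic): no H
  2 × O: no H
  1 × C: 2 H
  1 × C: no H
  1 × N: 1 H
  Total hydrogens = 13.
Molecular formula: C10H13NO2

C10H13NO2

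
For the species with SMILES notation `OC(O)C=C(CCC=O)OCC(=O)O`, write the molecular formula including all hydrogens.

C8H12O6

Heavy atoms from the SMILES: 8 C, 6 O.
Implicit hydrogens by atom environment:
  3 × C: 2 H each → 6
  3 × C: 1 H each → 3
  3 × O: 1 H each → 3
  3 × O: no H
  2 × C: no H
  Total hydrogens = 12.
Molecular formula: C8H12O6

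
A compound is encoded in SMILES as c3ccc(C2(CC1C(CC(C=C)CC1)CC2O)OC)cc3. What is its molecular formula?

Heavy atoms from the SMILES: 19 C, 2 O.
Implicit hydrogens by atom environment:
  6 × C: 2 H each → 12
  5 × C: 1 H each → 5
  5 × C (aromatic): 1 H each → 5
  1 × C: 3 H
  1 × C: no H
  1 × C (aromatic): no H
  1 × O: 1 H
  1 × O: no H
  Total hydrogens = 26.
Molecular formula: C19H26O2

C19H26O2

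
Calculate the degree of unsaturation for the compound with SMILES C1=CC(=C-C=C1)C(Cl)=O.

5

Molecular formula from the SMILES: C7H5ClO.
DoU = (2C + 2 + N − H − X)/2 = (2·7 + 2 + 0 − 5 − 1)/2 = 10/2 = 5.
(Structurally: 1 ring(s) + 4 π bond(s) = 5.)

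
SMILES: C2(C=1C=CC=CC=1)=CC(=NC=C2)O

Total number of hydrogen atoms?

Hydrogens are implicit in SMILES; fill each atom to its normal valence:
  8 × C (aromatic): 1 H each → 8
  3 × C (aromatic): no H
  1 × N (aromatic): no H
  1 × O: 1 H
  Total hydrogens = 9.

9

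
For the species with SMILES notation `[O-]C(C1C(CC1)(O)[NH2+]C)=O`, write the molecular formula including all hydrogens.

Heavy atoms from the SMILES: 6 C, 1 N, 3 O.
Implicit hydrogens by atom environment:
  2 × C: 2 H each → 4
  2 × C: no H
  1 × C: 3 H
  1 × C: 1 H
  1 × N (charge +1): 2 H
  1 × O: 1 H
  1 × O: no H
  1 × O (charge -1): no H
  Total hydrogens = 11.
Molecular formula: C6H11NO3

C6H11NO3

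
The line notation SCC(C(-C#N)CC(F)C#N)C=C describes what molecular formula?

Heavy atoms from the SMILES: 9 C, 1 F, 2 N, 1 S.
Implicit hydrogens by atom environment:
  4 × C: 1 H each → 4
  3 × C: 2 H each → 6
  2 × C: no H
  2 × N: no H
  1 × F: no H
  1 × S: 1 H
  Total hydrogens = 11.
Molecular formula: C9H11FN2S

C9H11FN2S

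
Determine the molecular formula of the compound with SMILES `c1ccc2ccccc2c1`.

C10H8

Heavy atoms from the SMILES: 10 C.
Implicit hydrogens by atom environment:
  8 × C (aromatic): 1 H each → 8
  2 × C (aromatic): no H
  Total hydrogens = 8.
Molecular formula: C10H8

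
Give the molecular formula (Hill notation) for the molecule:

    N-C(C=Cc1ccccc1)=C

C10H11N

Heavy atoms from the SMILES: 10 C, 1 N.
Implicit hydrogens by atom environment:
  5 × C (aromatic): 1 H each → 5
  2 × C: 1 H each → 2
  1 × C: 2 H
  1 × C: no H
  1 × C (aromatic): no H
  1 × N: 2 H
  Total hydrogens = 11.
Molecular formula: C10H11N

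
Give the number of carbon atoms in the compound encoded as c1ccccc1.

The symbol for carbon appears 6 times in the SMILES. Lowercase c denotes aromatic carbon and counts toward C.

6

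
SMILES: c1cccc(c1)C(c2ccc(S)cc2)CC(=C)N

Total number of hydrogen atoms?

17

Hydrogens are implicit in SMILES; fill each atom to its normal valence:
  9 × C (aromatic): 1 H each → 9
  3 × C (aromatic): no H
  2 × C: 2 H each → 4
  1 × C: 1 H
  1 × C: no H
  1 × N: 2 H
  1 × S: 1 H
  Total hydrogens = 17.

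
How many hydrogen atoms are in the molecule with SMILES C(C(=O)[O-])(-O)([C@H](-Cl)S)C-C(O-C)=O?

8

Hydrogens are implicit in SMILES; fill each atom to its normal valence:
  3 × C: no H
  3 × O: no H
  1 × C: 3 H
  1 × C: 2 H
  1 × C: 1 H
  1 × Cl: no H
  1 × O: 1 H
  1 × O (charge -1): no H
  1 × S: 1 H
  Total hydrogens = 8.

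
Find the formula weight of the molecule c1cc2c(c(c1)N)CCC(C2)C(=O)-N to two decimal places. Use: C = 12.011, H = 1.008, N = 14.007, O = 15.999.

190.25

Molecular formula: C11H14N2O.
M = 11×12.011 + 14×1.008 + 2×14.007 + 1×15.999 = 190.25 g/mol.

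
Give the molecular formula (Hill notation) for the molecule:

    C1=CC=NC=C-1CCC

Heavy atoms from the SMILES: 8 C, 1 N.
Implicit hydrogens by atom environment:
  4 × C (aromatic): 1 H each → 4
  2 × C: 2 H each → 4
  1 × C: 3 H
  1 × C (aromatic): no H
  1 × N (aromatic): no H
  Total hydrogens = 11.
Molecular formula: C8H11N

C8H11N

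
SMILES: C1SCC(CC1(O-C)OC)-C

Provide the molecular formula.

Heavy atoms from the SMILES: 8 C, 2 O, 1 S.
Implicit hydrogens by atom environment:
  3 × C: 3 H each → 9
  3 × C: 2 H each → 6
  2 × O: no H
  1 × C: 1 H
  1 × C: no H
  1 × S: no H
  Total hydrogens = 16.
Molecular formula: C8H16O2S

C8H16O2S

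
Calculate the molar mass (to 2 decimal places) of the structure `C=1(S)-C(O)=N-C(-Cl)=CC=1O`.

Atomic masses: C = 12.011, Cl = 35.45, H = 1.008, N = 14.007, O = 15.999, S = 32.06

177.60

Molecular formula: C5H4ClNO2S.
M = 5×12.011 + 1×35.45 + 4×1.008 + 1×14.007 + 2×15.999 + 1×32.06 = 177.60 g/mol.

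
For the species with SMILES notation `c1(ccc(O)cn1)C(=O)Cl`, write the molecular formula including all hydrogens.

Heavy atoms from the SMILES: 6 C, 1 Cl, 1 N, 2 O.
Implicit hydrogens by atom environment:
  3 × C (aromatic): 1 H each → 3
  2 × C (aromatic): no H
  1 × C: no H
  1 × Cl: no H
  1 × N (aromatic): no H
  1 × O: 1 H
  1 × O: no H
  Total hydrogens = 4.
Molecular formula: C6H4ClNO2

C6H4ClNO2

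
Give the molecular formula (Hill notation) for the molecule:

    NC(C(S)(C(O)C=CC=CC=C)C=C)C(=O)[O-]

Heavy atoms from the SMILES: 12 C, 1 N, 3 O, 1 S.
Implicit hydrogens by atom environment:
  8 × C: 1 H each → 8
  2 × C: 2 H each → 4
  2 × C: no H
  1 × N: 2 H
  1 × O: 1 H
  1 × O: no H
  1 × O (charge -1): no H
  1 × S: 1 H
  Total hydrogens = 16.
Net charge -1.
Molecular formula: C12H16NO3S-

C12H16NO3S-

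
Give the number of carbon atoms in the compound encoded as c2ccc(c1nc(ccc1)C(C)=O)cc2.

13

The symbol for carbon appears 13 times in the SMILES. Lowercase c denotes aromatic carbon and counts toward C.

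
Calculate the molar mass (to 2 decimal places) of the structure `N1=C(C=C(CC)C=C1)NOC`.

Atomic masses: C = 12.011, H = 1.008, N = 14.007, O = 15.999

Molecular formula: C8H12N2O.
M = 8×12.011 + 12×1.008 + 2×14.007 + 1×15.999 = 152.20 g/mol.

152.20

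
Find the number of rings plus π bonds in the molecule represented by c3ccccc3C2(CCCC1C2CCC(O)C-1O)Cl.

6

Molecular formula from the SMILES: C16H21ClO2.
DoU = (2C + 2 + N − H − X)/2 = (2·16 + 2 + 0 − 21 − 1)/2 = 12/2 = 6.
(Structurally: 3 ring(s) + 3 π bond(s) = 6.)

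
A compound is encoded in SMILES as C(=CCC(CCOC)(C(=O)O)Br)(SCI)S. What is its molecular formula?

Heavy atoms from the SMILES: 1 Br, 9 C, 1 I, 3 O, 2 S.
Implicit hydrogens by atom environment:
  4 × C: 2 H each → 8
  3 × C: no H
  2 × O: no H
  1 × Br: no H
  1 × C: 3 H
  1 × C: 1 H
  1 × I: no H
  1 × O: 1 H
  1 × S: 1 H
  1 × S: no H
  Total hydrogens = 14.
Molecular formula: C9H14BrIO3S2

C9H14BrIO3S2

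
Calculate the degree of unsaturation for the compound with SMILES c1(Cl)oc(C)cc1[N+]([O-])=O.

4

Molecular formula from the SMILES: C5H4ClNO3.
DoU = (2C + 2 + N − H − X)/2 = (2·5 + 2 + 1 − 4 − 1)/2 = 8/2 = 4.
(Structurally: 1 ring(s) + 3 π bond(s) = 4.)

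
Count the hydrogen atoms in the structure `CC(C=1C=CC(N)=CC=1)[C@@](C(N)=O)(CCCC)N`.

Hydrogens are implicit in SMILES; fill each atom to its normal valence:
  4 × C (aromatic): 1 H each → 4
  3 × C: 2 H each → 6
  3 × N: 2 H each → 6
  2 × C: 3 H each → 6
  2 × C: no H
  2 × C (aromatic): no H
  1 × C: 1 H
  1 × O: no H
  Total hydrogens = 23.

23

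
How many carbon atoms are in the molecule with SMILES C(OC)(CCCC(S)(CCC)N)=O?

9

The symbol for carbon appears 9 times in the SMILES.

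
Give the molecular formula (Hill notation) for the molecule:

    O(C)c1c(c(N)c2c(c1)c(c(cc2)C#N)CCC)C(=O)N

C16H17N3O2

Heavy atoms from the SMILES: 16 C, 3 N, 2 O.
Implicit hydrogens by atom environment:
  7 × C (aromatic): no H
  3 × C (aromatic): 1 H each → 3
  2 × C: 3 H each → 6
  2 × C: 2 H each → 4
  2 × C: no H
  2 × N: 2 H each → 4
  2 × O: no H
  1 × N: no H
  Total hydrogens = 17.
Molecular formula: C16H17N3O2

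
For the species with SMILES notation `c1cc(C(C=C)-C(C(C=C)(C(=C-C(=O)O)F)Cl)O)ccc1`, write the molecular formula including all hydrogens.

Heavy atoms from the SMILES: 16 C, 1 Cl, 1 F, 3 O.
Implicit hydrogens by atom environment:
  5 × C: 1 H each → 5
  5 × C (aromatic): 1 H each → 5
  3 × C: no H
  2 × C: 2 H each → 4
  2 × O: 1 H each → 2
  1 × C (aromatic): no H
  1 × Cl: no H
  1 × F: no H
  1 × O: no H
  Total hydrogens = 16.
Molecular formula: C16H16ClFO3

C16H16ClFO3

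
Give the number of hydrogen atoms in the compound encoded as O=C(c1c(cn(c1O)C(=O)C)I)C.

8

Hydrogens are implicit in SMILES; fill each atom to its normal valence:
  3 × C (aromatic): no H
  2 × C: 3 H each → 6
  2 × C: no H
  2 × O: no H
  1 × C (aromatic): 1 H
  1 × I: no H
  1 × N (aromatic): no H
  1 × O: 1 H
  Total hydrogens = 8.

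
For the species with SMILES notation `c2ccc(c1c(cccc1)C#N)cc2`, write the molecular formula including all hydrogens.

C13H9N

Heavy atoms from the SMILES: 13 C, 1 N.
Implicit hydrogens by atom environment:
  9 × C (aromatic): 1 H each → 9
  3 × C (aromatic): no H
  1 × C: no H
  1 × N: no H
  Total hydrogens = 9.
Molecular formula: C13H9N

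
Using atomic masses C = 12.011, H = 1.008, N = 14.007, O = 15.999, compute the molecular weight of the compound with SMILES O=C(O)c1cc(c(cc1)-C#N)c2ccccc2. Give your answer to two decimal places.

223.23

Molecular formula: C14H9NO2.
M = 14×12.011 + 9×1.008 + 1×14.007 + 2×15.999 = 223.23 g/mol.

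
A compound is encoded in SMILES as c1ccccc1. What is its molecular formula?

C6H6

Heavy atoms from the SMILES: 6 C.
Implicit hydrogens by atom environment:
  6 × C (aromatic): 1 H each → 6
  Total hydrogens = 6.
Molecular formula: C6H6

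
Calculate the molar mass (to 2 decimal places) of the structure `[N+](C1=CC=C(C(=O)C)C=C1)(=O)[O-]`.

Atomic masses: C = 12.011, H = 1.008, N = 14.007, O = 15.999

165.15

Molecular formula: C8H7NO3.
M = 8×12.011 + 7×1.008 + 1×14.007 + 3×15.999 = 165.15 g/mol.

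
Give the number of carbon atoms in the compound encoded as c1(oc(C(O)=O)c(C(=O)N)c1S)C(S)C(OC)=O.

The symbol for carbon appears 9 times in the SMILES. Lowercase c denotes aromatic carbon and counts toward C.

9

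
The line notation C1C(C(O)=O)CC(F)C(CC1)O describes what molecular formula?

Heavy atoms from the SMILES: 8 C, 1 F, 3 O.
Implicit hydrogens by atom environment:
  4 × C: 2 H each → 8
  3 × C: 1 H each → 3
  2 × O: 1 H each → 2
  1 × C: no H
  1 × F: no H
  1 × O: no H
  Total hydrogens = 13.
Molecular formula: C8H13FO3

C8H13FO3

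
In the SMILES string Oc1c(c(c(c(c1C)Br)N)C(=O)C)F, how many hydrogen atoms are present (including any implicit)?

9

Hydrogens are implicit in SMILES; fill each atom to its normal valence:
  6 × C (aromatic): no H
  2 × C: 3 H each → 6
  1 × Br: no H
  1 × C: no H
  1 × F: no H
  1 × N: 2 H
  1 × O: 1 H
  1 × O: no H
  Total hydrogens = 9.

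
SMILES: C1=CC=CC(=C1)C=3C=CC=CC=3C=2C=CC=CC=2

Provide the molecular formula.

C18H14

Heavy atoms from the SMILES: 18 C.
Implicit hydrogens by atom environment:
  14 × C (aromatic): 1 H each → 14
  4 × C (aromatic): no H
  Total hydrogens = 14.
Molecular formula: C18H14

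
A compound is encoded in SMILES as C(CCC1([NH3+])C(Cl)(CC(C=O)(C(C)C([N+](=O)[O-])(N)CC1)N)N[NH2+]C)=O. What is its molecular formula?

Heavy atoms from the SMILES: 14 C, 1 Cl, 6 N, 4 O.
Implicit hydrogens by atom environment:
  5 × C: 2 H each → 10
  4 × C: no H
  3 × C: 1 H each → 3
  3 × O: no H
  2 × C: 3 H each → 6
  2 × N: 2 H each → 4
  1 × Cl: no H
  1 × N (charge +1): 3 H
  1 × N (charge +1): 2 H
  1 × N: 1 H
  1 × N (charge +1): no H
  1 × O (charge -1): no H
  Total hydrogens = 29.
Net charge +2.
Molecular formula: [C14H29ClN6O4]2+

[C14H29ClN6O4]2+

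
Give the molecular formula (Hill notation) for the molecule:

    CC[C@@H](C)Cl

Heavy atoms from the SMILES: 4 C, 1 Cl.
Implicit hydrogens by atom environment:
  2 × C: 3 H each → 6
  1 × C: 2 H
  1 × C: 1 H
  1 × Cl: no H
  Total hydrogens = 9.
Molecular formula: C4H9Cl

C4H9Cl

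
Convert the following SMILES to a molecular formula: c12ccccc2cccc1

C10H8

Heavy atoms from the SMILES: 10 C.
Implicit hydrogens by atom environment:
  8 × C (aromatic): 1 H each → 8
  2 × C (aromatic): no H
  Total hydrogens = 8.
Molecular formula: C10H8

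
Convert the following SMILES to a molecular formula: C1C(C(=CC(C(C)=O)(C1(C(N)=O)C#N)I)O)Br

Heavy atoms from the SMILES: 1 Br, 10 C, 1 I, 2 N, 3 O.
Implicit hydrogens by atom environment:
  6 × C: no H
  2 × C: 1 H each → 2
  2 × O: no H
  1 × Br: no H
  1 × C: 3 H
  1 × C: 2 H
  1 × I: no H
  1 × N: 2 H
  1 × N: no H
  1 × O: 1 H
  Total hydrogens = 10.
Molecular formula: C10H10BrIN2O3

C10H10BrIN2O3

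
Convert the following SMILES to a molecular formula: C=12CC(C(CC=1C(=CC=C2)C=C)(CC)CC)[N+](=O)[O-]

Heavy atoms from the SMILES: 16 C, 1 N, 2 O.
Implicit hydrogens by atom environment:
  5 × C: 2 H each → 10
  3 × C (aromatic): 1 H each → 3
  3 × C (aromatic): no H
  2 × C: 3 H each → 6
  2 × C: 1 H each → 2
  1 × C: no H
  1 × N (charge +1): no H
  1 × O: no H
  1 × O (charge -1): no H
  Total hydrogens = 21.
Molecular formula: C16H21NO2

C16H21NO2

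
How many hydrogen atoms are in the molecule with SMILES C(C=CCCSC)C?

Hydrogens are implicit in SMILES; fill each atom to its normal valence:
  3 × C: 2 H each → 6
  2 × C: 3 H each → 6
  2 × C: 1 H each → 2
  1 × S: no H
  Total hydrogens = 14.

14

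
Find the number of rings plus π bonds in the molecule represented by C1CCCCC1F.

Molecular formula from the SMILES: C6H11F.
DoU = (2C + 2 + N − H − X)/2 = (2·6 + 2 + 0 − 11 − 1)/2 = 2/2 = 1.
(Structurally: 1 ring(s) + 0 π bond(s) = 1.)

1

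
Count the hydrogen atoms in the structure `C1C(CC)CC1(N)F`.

Hydrogens are implicit in SMILES; fill each atom to its normal valence:
  3 × C: 2 H each → 6
  1 × C: 3 H
  1 × C: 1 H
  1 × C: no H
  1 × F: no H
  1 × N: 2 H
  Total hydrogens = 12.

12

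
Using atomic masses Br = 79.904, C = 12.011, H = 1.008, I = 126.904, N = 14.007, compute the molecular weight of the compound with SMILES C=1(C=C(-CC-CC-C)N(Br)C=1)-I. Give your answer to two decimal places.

Molecular formula: C9H13BrIN.
M = 1×79.904 + 9×12.011 + 13×1.008 + 1×126.904 + 1×14.007 = 342.02 g/mol.

342.02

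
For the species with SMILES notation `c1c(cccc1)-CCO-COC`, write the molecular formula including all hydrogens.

Heavy atoms from the SMILES: 10 C, 2 O.
Implicit hydrogens by atom environment:
  5 × C (aromatic): 1 H each → 5
  3 × C: 2 H each → 6
  2 × O: no H
  1 × C: 3 H
  1 × C (aromatic): no H
  Total hydrogens = 14.
Molecular formula: C10H14O2

C10H14O2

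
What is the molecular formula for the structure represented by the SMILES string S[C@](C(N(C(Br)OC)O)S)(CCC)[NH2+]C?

C8H20BrN2O2S2+

Heavy atoms from the SMILES: 1 Br, 8 C, 2 N, 2 O, 2 S.
Implicit hydrogens by atom environment:
  3 × C: 3 H each → 9
  2 × C: 2 H each → 4
  2 × C: 1 H each → 2
  2 × S: 1 H each → 2
  1 × Br: no H
  1 × C: no H
  1 × N (charge +1): 2 H
  1 × N: no H
  1 × O: 1 H
  1 × O: no H
  Total hydrogens = 20.
Net charge +1.
Molecular formula: C8H20BrN2O2S2+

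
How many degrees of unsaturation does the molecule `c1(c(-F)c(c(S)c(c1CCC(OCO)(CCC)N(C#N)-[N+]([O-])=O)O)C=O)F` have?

Molecular formula from the SMILES: C15H17F2N3O6S.
DoU = (2C + 2 + N − H − X)/2 = (2·15 + 2 + 3 − 17 − 2)/2 = 16/2 = 8.
(Structurally: 1 ring(s) + 7 π bond(s) = 8.)

8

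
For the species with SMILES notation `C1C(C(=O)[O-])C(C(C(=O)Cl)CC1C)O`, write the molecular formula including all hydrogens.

Heavy atoms from the SMILES: 9 C, 1 Cl, 4 O.
Implicit hydrogens by atom environment:
  4 × C: 1 H each → 4
  2 × C: 2 H each → 4
  2 × C: no H
  2 × O: no H
  1 × C: 3 H
  1 × Cl: no H
  1 × O: 1 H
  1 × O (charge -1): no H
  Total hydrogens = 12.
Net charge -1.
Molecular formula: C9H12ClO4-

C9H12ClO4-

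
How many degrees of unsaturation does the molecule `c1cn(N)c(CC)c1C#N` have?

5

Molecular formula from the SMILES: C7H9N3.
DoU = (2C + 2 + N − H − X)/2 = (2·7 + 2 + 3 − 9 − 0)/2 = 10/2 = 5.
(Structurally: 1 ring(s) + 4 π bond(s) = 5.)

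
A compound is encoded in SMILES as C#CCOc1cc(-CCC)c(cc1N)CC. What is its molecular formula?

Heavy atoms from the SMILES: 14 C, 1 N, 1 O.
Implicit hydrogens by atom environment:
  4 × C: 2 H each → 8
  4 × C (aromatic): no H
  2 × C: 3 H each → 6
  2 × C (aromatic): 1 H each → 2
  1 × C: 1 H
  1 × C: no H
  1 × N: 2 H
  1 × O: no H
  Total hydrogens = 19.
Molecular formula: C14H19NO

C14H19NO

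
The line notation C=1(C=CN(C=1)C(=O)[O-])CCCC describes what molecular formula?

Heavy atoms from the SMILES: 9 C, 1 N, 2 O.
Implicit hydrogens by atom environment:
  3 × C: 2 H each → 6
  3 × C (aromatic): 1 H each → 3
  1 × C: 3 H
  1 × C (aromatic): no H
  1 × C: no H
  1 × N (aromatic): no H
  1 × O: no H
  1 × O (charge -1): no H
  Total hydrogens = 12.
Net charge -1.
Molecular formula: C9H12NO2-

C9H12NO2-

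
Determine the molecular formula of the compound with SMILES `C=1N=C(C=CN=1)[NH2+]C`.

C5H8N3+

Heavy atoms from the SMILES: 5 C, 3 N.
Implicit hydrogens by atom environment:
  3 × C (aromatic): 1 H each → 3
  2 × N (aromatic): no H
  1 × C: 3 H
  1 × C (aromatic): no H
  1 × N (charge +1): 2 H
  Total hydrogens = 8.
Net charge +1.
Molecular formula: C5H8N3+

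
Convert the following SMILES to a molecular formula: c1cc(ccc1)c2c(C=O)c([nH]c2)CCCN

Heavy atoms from the SMILES: 14 C, 2 N, 1 O.
Implicit hydrogens by atom environment:
  6 × C (aromatic): 1 H each → 6
  4 × C (aromatic): no H
  3 × C: 2 H each → 6
  1 × C: 1 H
  1 × N: 2 H
  1 × N (aromatic): 1 H
  1 × O: no H
  Total hydrogens = 16.
Molecular formula: C14H16N2O

C14H16N2O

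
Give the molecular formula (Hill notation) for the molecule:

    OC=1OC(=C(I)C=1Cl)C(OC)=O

Heavy atoms from the SMILES: 6 C, 1 Cl, 1 I, 4 O.
Implicit hydrogens by atom environment:
  4 × C (aromatic): no H
  2 × O: no H
  1 × C: 3 H
  1 × C: no H
  1 × Cl: no H
  1 × I: no H
  1 × O: 1 H
  1 × O (aromatic): no H
  Total hydrogens = 4.
Molecular formula: C6H4ClIO4

C6H4ClIO4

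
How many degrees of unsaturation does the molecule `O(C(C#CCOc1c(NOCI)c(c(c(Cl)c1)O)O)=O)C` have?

7

Molecular formula from the SMILES: C12H11ClINO6.
DoU = (2C + 2 + N − H − X)/2 = (2·12 + 2 + 1 − 11 − 2)/2 = 14/2 = 7.
(Structurally: 1 ring(s) + 6 π bond(s) = 7.)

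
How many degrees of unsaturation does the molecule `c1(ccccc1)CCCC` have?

Molecular formula from the SMILES: C10H14.
DoU = (2C + 2 + N − H − X)/2 = (2·10 + 2 + 0 − 14 − 0)/2 = 8/2 = 4.
(Structurally: 1 ring(s) + 3 π bond(s) = 4.)

4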